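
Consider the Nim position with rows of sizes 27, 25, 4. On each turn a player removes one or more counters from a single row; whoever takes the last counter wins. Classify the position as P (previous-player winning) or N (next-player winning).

Compute the nim-sum pairwise:
27 ⊕ 25 = 2
2 ⊕ 4 = 6
The nim-sum is 6 ≠ 0, so this is an N-position: the player to move can win.

N-position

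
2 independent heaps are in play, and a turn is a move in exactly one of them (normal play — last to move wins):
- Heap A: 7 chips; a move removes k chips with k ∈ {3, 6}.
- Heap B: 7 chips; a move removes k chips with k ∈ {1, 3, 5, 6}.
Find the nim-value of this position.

For heap A, compute g(0), g(1), … with moves {3, 6}:
k:     0  1  2  3  4  5  6  7
g(k):  0  0  0  1  1  1  2  2
So g(7) = 2.
Build the Grundy sequence for heap B with g(k) = mex{g(k−s) : s ∈ {1, 3, 5, 6}, s ≤ k}:
k:     0  1  2  3  4  5  6  7
g(k):  0  1  0  1  0  1  2  3
So g(7) = 3.
By the Sprague-Grundy theorem, the Grundy value of a sum of independent games is the XOR of the component values.
Combined value = 2 XOR 3 = 1.

1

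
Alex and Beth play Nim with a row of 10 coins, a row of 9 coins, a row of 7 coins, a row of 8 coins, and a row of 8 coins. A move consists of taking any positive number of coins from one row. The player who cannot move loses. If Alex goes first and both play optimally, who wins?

Alex wins

Compute the nim-sum pairwise:
10 ⊕ 9 = 3
3 ⊕ 7 = 4
4 ⊕ 8 = 12
12 ⊕ 8 = 4
The nim-sum is 4 ≠ 0, so this is an N-position: the player to move can win; Alex has a winning move.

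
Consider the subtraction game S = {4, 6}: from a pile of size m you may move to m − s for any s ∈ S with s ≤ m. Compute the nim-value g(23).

0

Build the Grundy sequence with g(k) = mex{g(k−s) : s ∈ {4, 6}, s ≤ k}:
k:     0  1  2  3  4  5  6  7  8  9 10 11 12 13 14 15 16 17 18 19 20 21 22 23
g(k):  0  0  0  0  1  1  1  1  2  2  0  0  0  0  1  1  1  1  2  2  0  0  0  0
So g(23) = 0.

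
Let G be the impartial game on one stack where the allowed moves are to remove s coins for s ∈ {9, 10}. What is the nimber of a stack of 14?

Build the Grundy sequence with g(k) = mex{g(k−s) : s ∈ {9, 10}, s ≤ k}:
g(0) = mex{} = 0
g(1) = mex{} = 0
g(2) = mex{} = 0
g(3) = mex{} = 0
g(4) = mex{} = 0
g(5) = mex{} = 0
g(6) = mex{} = 0
g(7) = mex{} = 0
g(8) = mex{} = 0
g(9) = mex{0} = 1
g(10) = mex{0} = 1
g(11) = mex{0} = 1
g(12) = mex{0} = 1
g(13) = mex{0} = 1
g(14) = mex{0} = 1
So g(14) = 1.

1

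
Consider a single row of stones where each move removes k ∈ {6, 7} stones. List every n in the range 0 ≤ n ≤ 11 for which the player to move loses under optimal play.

Grundy values for subtraction set {6, 7}:
g(0) = mex{} = 0
g(1) = mex{} = 0
g(2) = mex{} = 0
g(3) = mex{} = 0
g(4) = mex{} = 0
g(5) = mex{} = 0
g(6) = mex{0} = 1
g(7) = mex{0} = 1
g(8) = mex{0} = 1
g(9) = mex{0} = 1
g(10) = mex{0} = 1
g(11) = mex{0} = 1
The P-positions (g = 0) in 0..11 are 0, 1, 2, 3, 4, 5.

0, 1, 2, 3, 4, 5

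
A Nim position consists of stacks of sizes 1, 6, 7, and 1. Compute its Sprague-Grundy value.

Nim-sum: 1 XOR 6 XOR 7 XOR 1 = 1.

1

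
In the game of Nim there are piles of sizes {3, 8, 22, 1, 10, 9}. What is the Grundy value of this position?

31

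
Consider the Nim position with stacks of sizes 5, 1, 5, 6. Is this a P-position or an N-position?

N-position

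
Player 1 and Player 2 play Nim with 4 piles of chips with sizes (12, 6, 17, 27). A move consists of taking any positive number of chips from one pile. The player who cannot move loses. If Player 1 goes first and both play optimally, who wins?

Nim-sum: 12 XOR 6 XOR 17 XOR 27 = 0.
The nim-sum is 0, so this is a P-position: the player to move is in a losing position under optimal play; Player 1 is about to move from it and so loses — Player 2 wins.

Player 2 wins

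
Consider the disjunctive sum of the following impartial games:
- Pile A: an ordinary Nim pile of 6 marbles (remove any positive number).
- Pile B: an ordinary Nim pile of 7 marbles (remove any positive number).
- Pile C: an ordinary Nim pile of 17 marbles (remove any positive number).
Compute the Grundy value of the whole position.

16

Pile A is a plain Nim pile of size 6, so its Grundy value is 6.
Pile B is a plain Nim pile of size 7, so its Grundy value is 7.
Pile C is a plain Nim pile of size 17, so its Grundy value is 17.
By the Sprague-Grundy theorem, the Grundy value of a sum of independent games is the XOR of the component values.
Combined value = 6 ⊕ 7 ⊕ 17 = 16.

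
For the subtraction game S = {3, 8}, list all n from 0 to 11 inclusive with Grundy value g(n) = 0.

0, 1, 2, 6, 7, 11

Compute g(0), g(1), … for moves {3, 8}:
g(0) = mex{} = 0
g(1) = mex{} = 0
g(2) = mex{} = 0
g(3) = mex{0} = 1
g(4) = mex{0} = 1
g(5) = mex{0} = 1
g(6) = mex{1} = 0
g(7) = mex{1} = 0
g(8) = mex{0,1} = 2
g(9) = mex{0} = 1
g(10) = mex{0} = 1
g(11) = mex{1,2} = 0
The P-positions (g = 0) in 0..11 are 0, 1, 2, 6, 7, 11.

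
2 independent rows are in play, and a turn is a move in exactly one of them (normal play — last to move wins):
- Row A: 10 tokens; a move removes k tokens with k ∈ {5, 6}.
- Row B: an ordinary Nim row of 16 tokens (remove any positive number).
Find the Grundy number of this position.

18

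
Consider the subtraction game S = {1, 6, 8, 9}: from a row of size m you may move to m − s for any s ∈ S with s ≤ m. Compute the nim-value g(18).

1

Build the Grundy sequence with g(k) = mex{g(k−s) : s ∈ {1, 6, 8, 9}, s ≤ k}:
k:     0  1  2  3  4  5  6  7  8  9 10 11 12 13 14 15 16 17 18
g(k):  0  1  0  1  0  1  2  0  1  2  3  2  3  2  0  1  2  0  1
So g(18) = 1.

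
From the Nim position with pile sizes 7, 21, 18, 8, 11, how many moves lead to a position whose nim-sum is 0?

3

Nim-sum: 7 ^ 21 ^ 18 ^ 8 ^ 11 = 3.
The overall nim-sum is X = 3. A pile of size p has a winning move iff p XOR X < p (reduce it to p XOR X).
  7: 7 XOR 3 = 4 < 7 — winning move (to 4).
  21: 21 XOR 3 = 22 ≥ 21 — no move.
  18: 18 XOR 3 = 17 < 18 — winning move (to 17).
  8: 8 XOR 3 = 11 ≥ 8 — no move.
  11: 11 XOR 3 = 8 < 11 — winning move (to 8).
That gives 3 winning moves.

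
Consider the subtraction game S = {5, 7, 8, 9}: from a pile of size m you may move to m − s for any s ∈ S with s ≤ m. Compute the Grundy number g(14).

0

Grundy values for subtraction set {5, 7, 8, 9}:
g(0) = mex{} = 0
g(1) = mex{} = 0
g(2) = mex{} = 0
g(3) = mex{} = 0
g(4) = mex{} = 0
g(5) = mex{0} = 1
g(6) = mex{0} = 1
g(7) = mex{0} = 1
g(8) = mex{0} = 1
g(9) = mex{0} = 1
g(10) = mex{0,1} = 2
g(11) = mex{0,1} = 2
g(12) = mex{0,1} = 2
g(13) = mex{0,1} = 2
g(14) = mex{1} = 0
So g(14) = 0.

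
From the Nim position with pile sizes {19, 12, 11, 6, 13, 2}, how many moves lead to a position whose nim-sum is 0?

1

Nim-sum: 19 ⊕ 12 ⊕ 11 ⊕ 6 ⊕ 13 ⊕ 2 = 29.
The overall nim-sum is X = 29. A pile of size p has a winning move iff p XOR X < p (reduce it to p XOR X).
  19: 19 XOR 29 = 14 < 19 — winning move (to 14).
  12: 12 XOR 29 = 17 ≥ 12 — no move.
  11: 11 XOR 29 = 22 ≥ 11 — no move.
  6: 6 XOR 29 = 27 ≥ 6 — no move.
  13: 13 XOR 29 = 16 ≥ 13 — no move.
  2: 2 XOR 29 = 31 ≥ 2 — no move.
That gives 1 winning move.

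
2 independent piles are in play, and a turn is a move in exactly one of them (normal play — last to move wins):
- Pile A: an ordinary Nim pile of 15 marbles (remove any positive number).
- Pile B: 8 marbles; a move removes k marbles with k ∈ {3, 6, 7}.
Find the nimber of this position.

13

Pile A is a plain Nim pile of size 15, so its Grundy value is 15.
Grundy values for pile B (subtraction set {3, 6, 7}):
k:     0  1  2  3  4  5  6  7  8
g(k):  0  0  0  1  1  1  2  2  2
So g(8) = 2.
By the Sprague-Grundy theorem, the Grundy value of a sum of independent games is the XOR of the component values.
Combined value = 15 XOR 2 = 13.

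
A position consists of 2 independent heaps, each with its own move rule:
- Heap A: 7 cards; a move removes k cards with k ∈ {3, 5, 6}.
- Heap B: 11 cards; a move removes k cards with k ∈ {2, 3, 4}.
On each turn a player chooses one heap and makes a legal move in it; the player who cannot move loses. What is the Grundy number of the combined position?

0

Build the Grundy sequence for heap A with g(k) = mex{g(k−s) : s ∈ {3, 5, 6}, s ≤ k}:
g(0) = mex{} = 0
g(1) = mex{} = 0
g(2) = mex{} = 0
g(3) = mex{0} = 1
g(4) = mex{0} = 1
g(5) = mex{0} = 1
g(6) = mex{0,1} = 2
g(7) = mex{0,1} = 2
So g(7) = 2.
For heap B, compute g(0), g(1), … with moves {2, 3, 4}:
g(0) = mex{} = 0
g(1) = mex{} = 0
g(2) = mex{0} = 1
g(3) = mex{0} = 1
g(4) = mex{0,1} = 2
g(5) = mex{0,1} = 2
g(6) = mex{1,2} = 0
g(7) = mex{1,2} = 0
g(8) = mex{0,2} = 1
g(9) = mex{0,2} = 1
g(10) = mex{0,1} = 2
g(11) = mex{0,1} = 2
So g(11) = 2.
The value of a disjunctive sum is the nim-sum of the parts.
Combined value = 2 ⊕ 2 = 0.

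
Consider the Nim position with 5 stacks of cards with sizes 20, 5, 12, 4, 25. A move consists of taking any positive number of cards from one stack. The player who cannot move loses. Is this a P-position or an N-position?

Bitwise XOR of the heap sizes:
  10100  (20)
  00101  (5)
  01100  (12)
  00100  (4)
  11001  (25)
  -----
  00000  (0)
The nim-sum is 0, so this is a P-position: the player to move is in a losing position under optimal play.

P-position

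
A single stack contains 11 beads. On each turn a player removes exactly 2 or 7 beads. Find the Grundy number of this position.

Grundy values for subtraction set {2, 7}:
g(0) = mex{} = 0
g(1) = mex{} = 0
g(2) = mex{0} = 1
g(3) = mex{0} = 1
g(4) = mex{1} = 0
g(5) = mex{1} = 0
g(6) = mex{0} = 1
g(7) = mex{0} = 1
g(8) = mex{0,1} = 2
g(9) = mex{1} = 0
g(10) = mex{1,2} = 0
g(11) = mex{0} = 1
So g(11) = 1.

1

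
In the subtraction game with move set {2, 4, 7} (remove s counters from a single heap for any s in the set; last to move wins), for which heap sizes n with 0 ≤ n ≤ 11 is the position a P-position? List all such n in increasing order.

0, 1, 6, 9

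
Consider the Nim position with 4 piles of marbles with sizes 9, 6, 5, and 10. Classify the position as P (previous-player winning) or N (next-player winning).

Compute the nim-sum pairwise:
9 XOR 6 = 15
15 XOR 5 = 10
10 XOR 10 = 0
The nim-sum is 0, so this is a P-position: the player to move is in a losing position under optimal play.

P-position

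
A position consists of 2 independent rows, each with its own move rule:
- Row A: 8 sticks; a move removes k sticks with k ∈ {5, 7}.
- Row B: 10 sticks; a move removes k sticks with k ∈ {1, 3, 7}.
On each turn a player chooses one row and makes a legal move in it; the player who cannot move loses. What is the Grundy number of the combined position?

1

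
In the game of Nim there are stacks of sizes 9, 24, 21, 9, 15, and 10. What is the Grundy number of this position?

8

Nim-sum: 9 ^ 24 ^ 21 ^ 9 ^ 15 ^ 10 = 8.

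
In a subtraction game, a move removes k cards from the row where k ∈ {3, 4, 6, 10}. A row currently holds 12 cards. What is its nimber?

1

Build the Grundy sequence with g(k) = mex{g(k−s) : s ∈ {3, 4, 6, 10}, s ≤ k}:
k:     0  1  2  3  4  5  6  7  8  9 10 11 12
g(k):  0  0  0  1  1  1  2  2  2  0  3  3  1
So g(12) = 1.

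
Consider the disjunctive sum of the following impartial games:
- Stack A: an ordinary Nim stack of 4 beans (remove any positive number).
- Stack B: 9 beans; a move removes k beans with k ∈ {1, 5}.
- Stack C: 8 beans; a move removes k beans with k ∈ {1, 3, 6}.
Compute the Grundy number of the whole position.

Stack A is a plain Nim stack of size 4, so its Grundy value is 4.
Build the Grundy sequence for stack B with g(k) = mex{g(k−s) : s ∈ {1, 5}, s ≤ k}:
g(0) = mex{} = 0
g(1) = mex{0} = 1
g(2) = mex{1} = 0
g(3) = mex{0} = 1
g(4) = mex{1} = 0
g(5) = mex{0} = 1
g(6) = mex{1} = 0
g(7) = mex{0} = 1
g(8) = mex{1} = 0
g(9) = mex{0} = 1
So g(9) = 1.
For stack C, compute g(0), g(1), … with moves {1, 3, 6}:
g(0) = mex{} = 0
g(1) = mex{0} = 1
g(2) = mex{1} = 0
g(3) = mex{0} = 1
g(4) = mex{1} = 0
g(5) = mex{0} = 1
g(6) = mex{0,1} = 2
g(7) = mex{0,1,2} = 3
g(8) = mex{0,1,3} = 2
So g(8) = 2.
The value of a disjunctive sum is the nim-sum of the parts.
Combined value = 4 XOR 1 XOR 2 = 7.

7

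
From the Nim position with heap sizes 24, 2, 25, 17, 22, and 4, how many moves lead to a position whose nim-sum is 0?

Nim-sum: 24 ⊕ 2 ⊕ 25 ⊕ 17 ⊕ 22 ⊕ 4 = 0.
The nim-sum is already 0, so every move leaves a nonzero nim-sum — there are no winning moves.

0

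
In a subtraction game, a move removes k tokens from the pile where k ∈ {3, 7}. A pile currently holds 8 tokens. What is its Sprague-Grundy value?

2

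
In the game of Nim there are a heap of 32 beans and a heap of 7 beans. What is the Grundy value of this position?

39

Compute the nim-sum pairwise:
32 XOR 7 = 39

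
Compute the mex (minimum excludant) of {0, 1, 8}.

The values 0, 1 are all present; 2 is the first non-negative integer missing from the set.

2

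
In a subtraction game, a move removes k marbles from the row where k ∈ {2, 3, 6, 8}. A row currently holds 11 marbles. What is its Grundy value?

3

Grundy values for subtraction set {2, 3, 6, 8}:
g(0) = mex{} = 0
g(1) = mex{} = 0
g(2) = mex{0} = 1
g(3) = mex{0} = 1
g(4) = mex{0,1} = 2
g(5) = mex{1} = 0
g(6) = mex{0,1,2} = 3
g(7) = mex{0,2} = 1
g(8) = mex{0,1,3} = 2
g(9) = mex{0,1,3} = 2
g(10) = mex{1,2} = 0
g(11) = mex{0,1,2} = 3
So g(11) = 3.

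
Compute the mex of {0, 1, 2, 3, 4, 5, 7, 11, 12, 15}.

The values 0, 1, 2, 3, 4, 5 are all present; 6 is the first non-negative integer missing from the set.

6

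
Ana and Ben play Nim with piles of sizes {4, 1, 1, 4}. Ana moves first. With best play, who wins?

Ben wins

Bitwise XOR of the heap sizes:
  100  (4)
  001  (1)
  001  (1)
  100  (4)
  ---
  000  (0)
The nim-sum is 0, so this is a P-position: the player to move is in a losing position under optimal play; Ana is about to move from it and so loses — Ben wins.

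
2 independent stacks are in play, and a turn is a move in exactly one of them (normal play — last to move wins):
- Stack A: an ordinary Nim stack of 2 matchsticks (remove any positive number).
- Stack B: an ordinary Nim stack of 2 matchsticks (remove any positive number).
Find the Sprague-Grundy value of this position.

Stack A is a plain Nim stack of size 2, so its Grundy value is 2.
Stack B is a plain Nim stack of size 2, so its Grundy value is 2.
By the Sprague-Grundy theorem, the Grundy value of a sum of independent games is the XOR of the component values.
Combined value = 2 ⊕ 2 = 0.

0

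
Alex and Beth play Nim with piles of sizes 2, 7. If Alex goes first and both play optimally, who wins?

Alex wins

In binary:
  010  (2)
  111  (7)
  ---
  101  (5)
The nim-sum is 5 ≠ 0, so this is an N-position: the player to move can win; Alex has a winning move.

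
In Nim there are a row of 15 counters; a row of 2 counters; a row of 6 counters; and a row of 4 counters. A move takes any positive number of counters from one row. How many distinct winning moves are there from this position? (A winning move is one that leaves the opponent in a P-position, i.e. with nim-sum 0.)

1

Nim-sum: 15 ^ 2 ^ 6 ^ 4 = 15.
The overall nim-sum is X = 15. A row of size p has a winning move iff p XOR X < p (reduce it to p XOR X).
  15: 15 XOR 15 = 0 < 15 — winning move (to 0).
  2: 2 XOR 15 = 13 ≥ 2 — no move.
  6: 6 XOR 15 = 9 ≥ 6 — no move.
  4: 4 XOR 15 = 11 ≥ 4 — no move.
That gives 1 winning move.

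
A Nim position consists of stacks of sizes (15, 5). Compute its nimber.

10

Write each in binary and XOR column by column:
  1111  (15)
  0101  (5)
  ----
  1010  (10)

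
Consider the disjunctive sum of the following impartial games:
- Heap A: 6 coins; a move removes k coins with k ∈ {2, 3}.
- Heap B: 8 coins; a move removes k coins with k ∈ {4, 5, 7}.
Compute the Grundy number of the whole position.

For heap A, compute g(0), g(1), … with moves {2, 3}:
g(0) = mex{} = 0
g(1) = mex{} = 0
g(2) = mex{0} = 1
g(3) = mex{0} = 1
g(4) = mex{0,1} = 2
g(5) = mex{1} = 0
g(6) = mex{1,2} = 0
So g(6) = 0.
For heap B, compute g(0), g(1), … with moves {4, 5, 7}:
g(0) = mex{} = 0
g(1) = mex{} = 0
g(2) = mex{} = 0
g(3) = mex{} = 0
g(4) = mex{0} = 1
g(5) = mex{0} = 1
g(6) = mex{0} = 1
g(7) = mex{0} = 1
g(8) = mex{0,1} = 2
So g(8) = 2.
The value of a disjunctive sum is the nim-sum of the parts.
Combined value = 0 ⊕ 2 = 2.

2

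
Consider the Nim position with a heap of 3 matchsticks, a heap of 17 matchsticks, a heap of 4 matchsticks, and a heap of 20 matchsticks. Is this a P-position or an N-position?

Compute the nim-sum pairwise:
3 ⊕ 17 = 18
18 ⊕ 4 = 22
22 ⊕ 20 = 2
The nim-sum is 2 ≠ 0, so this is an N-position: the player to move can win.

N-position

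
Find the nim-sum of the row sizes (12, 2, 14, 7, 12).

11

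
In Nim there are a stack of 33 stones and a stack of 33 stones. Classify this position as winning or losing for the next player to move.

Losing position

Nim-sum: 33 XOR 33 = 0.
The nim-sum is 0, so this is a P-position: the player to move is in a losing position under optimal play.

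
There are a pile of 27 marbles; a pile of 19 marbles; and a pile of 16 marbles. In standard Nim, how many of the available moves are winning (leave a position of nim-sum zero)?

In binary:
  11011  (27)
  10011  (19)
  10000  (16)
  -----
  11000  (24)
The overall nim-sum is X = 24. A pile of size p has a winning move iff p XOR X < p (reduce it to p XOR X).
  27: 27 XOR 24 = 3 < 27 — winning move (to 3).
  19: 19 XOR 24 = 11 < 19 — winning move (to 11).
  16: 16 XOR 24 = 8 < 16 — winning move (to 8).
That gives 3 winning moves.

3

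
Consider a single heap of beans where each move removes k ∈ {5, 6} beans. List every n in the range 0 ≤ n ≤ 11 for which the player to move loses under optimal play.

0, 1, 2, 3, 4, 11

Grundy values for subtraction set {5, 6}:
g(0) = mex{} = 0
g(1) = mex{} = 0
g(2) = mex{} = 0
g(3) = mex{} = 0
g(4) = mex{} = 0
g(5) = mex{0} = 1
g(6) = mex{0} = 1
g(7) = mex{0} = 1
g(8) = mex{0} = 1
g(9) = mex{0} = 1
g(10) = mex{0,1} = 2
g(11) = mex{1} = 0
The P-positions (g = 0) in 0..11 are 0, 1, 2, 3, 4, 11.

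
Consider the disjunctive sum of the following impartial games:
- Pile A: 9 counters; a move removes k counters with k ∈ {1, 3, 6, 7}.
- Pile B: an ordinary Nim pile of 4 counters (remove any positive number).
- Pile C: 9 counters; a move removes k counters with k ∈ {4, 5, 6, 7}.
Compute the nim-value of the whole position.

5

Build the Grundy sequence for pile A with g(k) = mex{g(k−s) : s ∈ {1, 3, 6, 7}, s ≤ k}:
k:     0  1  2  3  4  5  6  7  8  9
g(k):  0  1  0  1  0  1  2  3  2  3
So g(9) = 3.
Pile B is a plain Nim pile of size 4, so its Grundy value is 4.
For pile C, compute g(0), g(1), … with moves {4, 5, 6, 7}:
k:     0  1  2  3  4  5  6  7  8  9
g(k):  0  0  0  0  1  1  1  1  2  2
So g(9) = 2.
The value of a disjunctive sum is the nim-sum of the parts.
Combined value = 3 XOR 4 XOR 2 = 5.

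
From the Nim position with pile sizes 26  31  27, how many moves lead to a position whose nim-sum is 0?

3

Nim-sum: 26 XOR 31 XOR 27 = 30.
The overall nim-sum is X = 30. A pile of size p has a winning move iff p XOR X < p (reduce it to p XOR X).
  26: 26 XOR 30 = 4 < 26 — winning move (to 4).
  31: 31 XOR 30 = 1 < 31 — winning move (to 1).
  27: 27 XOR 30 = 5 < 27 — winning move (to 5).
That gives 3 winning moves.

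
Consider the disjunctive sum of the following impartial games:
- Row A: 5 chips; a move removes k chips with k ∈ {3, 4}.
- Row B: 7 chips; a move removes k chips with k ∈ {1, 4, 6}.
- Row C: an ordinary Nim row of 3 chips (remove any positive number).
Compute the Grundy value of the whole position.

2

For row A, compute g(0), g(1), … with moves {3, 4}:
g(0) = mex{} = 0
g(1) = mex{} = 0
g(2) = mex{} = 0
g(3) = mex{0} = 1
g(4) = mex{0} = 1
g(5) = mex{0} = 1
So g(5) = 1.
For row B, compute g(0), g(1), … with moves {1, 4, 6}:
g(0) = mex{} = 0
g(1) = mex{0} = 1
g(2) = mex{1} = 0
g(3) = mex{0} = 1
g(4) = mex{0,1} = 2
g(5) = mex{1,2} = 0
g(6) = mex{0} = 1
g(7) = mex{1} = 0
So g(7) = 0.
Row C is a plain Nim row of size 3, so its Grundy value is 3.
The value of a disjunctive sum is the nim-sum of the parts.
Combined value = 1 XOR 0 XOR 3 = 2.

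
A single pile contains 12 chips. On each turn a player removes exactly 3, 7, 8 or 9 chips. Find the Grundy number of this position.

0

Compute g(0), g(1), … for moves {3, 7, 8, 9}:
g(0) = mex{} = 0
g(1) = mex{} = 0
g(2) = mex{} = 0
g(3) = mex{0} = 1
g(4) = mex{0} = 1
g(5) = mex{0} = 1
g(6) = mex{1} = 0
g(7) = mex{0,1} = 2
g(8) = mex{0,1} = 2
g(9) = mex{0} = 1
g(10) = mex{0,1,2} = 3
g(11) = mex{0,1,2} = 3
g(12) = mex{1} = 0
So g(12) = 0.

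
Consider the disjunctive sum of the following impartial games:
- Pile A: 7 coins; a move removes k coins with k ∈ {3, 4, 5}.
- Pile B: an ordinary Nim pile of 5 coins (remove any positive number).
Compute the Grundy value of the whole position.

7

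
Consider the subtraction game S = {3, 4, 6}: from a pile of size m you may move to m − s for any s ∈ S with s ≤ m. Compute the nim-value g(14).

1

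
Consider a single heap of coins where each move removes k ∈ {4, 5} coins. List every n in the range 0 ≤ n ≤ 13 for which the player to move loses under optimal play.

0, 1, 2, 3, 9, 10, 11, 12

Grundy values for subtraction set {4, 5}:
g(0) = mex{} = 0
g(1) = mex{} = 0
g(2) = mex{} = 0
g(3) = mex{} = 0
g(4) = mex{0} = 1
g(5) = mex{0} = 1
g(6) = mex{0} = 1
g(7) = mex{0} = 1
g(8) = mex{0,1} = 2
g(9) = mex{1} = 0
g(10) = mex{1} = 0
g(11) = mex{1} = 0
g(12) = mex{1,2} = 0
g(13) = mex{0,2} = 1
The P-positions (g = 0) in 0..13 are 0, 1, 2, 3, 9, 10, 11, 12.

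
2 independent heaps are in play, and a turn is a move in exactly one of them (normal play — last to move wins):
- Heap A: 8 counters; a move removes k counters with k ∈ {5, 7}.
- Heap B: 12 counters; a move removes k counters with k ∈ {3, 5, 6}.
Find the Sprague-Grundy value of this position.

For heap A, compute g(0), g(1), … with moves {5, 7}:
g(0) = mex{} = 0
g(1) = mex{} = 0
g(2) = mex{} = 0
g(3) = mex{} = 0
g(4) = mex{} = 0
g(5) = mex{0} = 1
g(6) = mex{0} = 1
g(7) = mex{0} = 1
g(8) = mex{0} = 1
So g(8) = 1.
Build the Grundy sequence for heap B with g(k) = mex{g(k−s) : s ∈ {3, 5, 6}, s ≤ k}:
k:     0  1  2  3  4  5  6  7  8  9 10 11 12
g(k):  0  0  0  1  1  1  2  2  2  0  0  0  1
So g(12) = 1.
The value of a disjunctive sum is the nim-sum of the parts.
Combined value = 1 XOR 1 = 0.

0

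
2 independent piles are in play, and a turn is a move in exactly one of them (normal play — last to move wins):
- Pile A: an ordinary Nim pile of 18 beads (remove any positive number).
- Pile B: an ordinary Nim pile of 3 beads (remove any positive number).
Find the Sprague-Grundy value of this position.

17

Pile A is a plain Nim pile of size 18, so its Grundy value is 18.
Pile B is a plain Nim pile of size 3, so its Grundy value is 3.
The value of a disjunctive sum is the nim-sum of the parts.
Combined value = 18 XOR 3 = 17.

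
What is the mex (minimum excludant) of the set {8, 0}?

1

0 is in the set but 1 is not, so the mex is 1.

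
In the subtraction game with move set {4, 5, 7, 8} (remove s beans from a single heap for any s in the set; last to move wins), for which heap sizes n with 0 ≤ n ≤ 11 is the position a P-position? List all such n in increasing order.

0, 1, 2, 3

Build the Grundy sequence with g(k) = mex{g(k−s) : s ∈ {4, 5, 7, 8}, s ≤ k}:
k:     0  1  2  3  4  5  6  7  8  9 10 11
g(k):  0  0  0  0  1  1  1  1  2  2  2  2
The P-positions (g = 0) in 0..11 are 0, 1, 2, 3.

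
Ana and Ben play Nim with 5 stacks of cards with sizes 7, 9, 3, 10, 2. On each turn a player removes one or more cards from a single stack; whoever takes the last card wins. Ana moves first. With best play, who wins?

Ana wins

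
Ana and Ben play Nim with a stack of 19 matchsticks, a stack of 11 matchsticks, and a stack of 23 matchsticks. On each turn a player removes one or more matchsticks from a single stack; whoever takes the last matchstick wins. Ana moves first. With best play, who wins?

Ana wins

Bitwise XOR of the heap sizes:
  10011  (19)
  01011  (11)
  10111  (23)
  -----
  01111  (15)
The nim-sum is 15 ≠ 0, so this is an N-position: the player to move can win; Ana has a winning move.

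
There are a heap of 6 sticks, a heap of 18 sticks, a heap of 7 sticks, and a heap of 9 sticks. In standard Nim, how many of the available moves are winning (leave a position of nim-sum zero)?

1

Write each in binary and XOR column by column:
  00110  (6)
  10010  (18)
  00111  (7)
  01001  (9)
  -----
  11010  (26)
The overall nim-sum is X = 26. A heap of size p has a winning move iff p XOR X < p (reduce it to p XOR X).
  6: 6 XOR 26 = 28 ≥ 6 — no move.
  18: 18 XOR 26 = 8 < 18 — winning move (to 8).
  7: 7 XOR 26 = 29 ≥ 7 — no move.
  9: 9 XOR 26 = 19 ≥ 9 — no move.
That gives 1 winning move.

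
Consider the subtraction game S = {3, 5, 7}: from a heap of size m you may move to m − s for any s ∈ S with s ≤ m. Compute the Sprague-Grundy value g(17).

Compute g(0), g(1), … for moves {3, 5, 7}:
k:     0  1  2  3  4  5  6  7  8  9 10 11 12 13 14 15 16 17
g(k):  0  0  0  1  1  1  2  2  2  3  0  0  0  1  1  1  2  2
So g(17) = 2.

2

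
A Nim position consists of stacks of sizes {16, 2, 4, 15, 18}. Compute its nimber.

11

Compute the nim-sum pairwise:
16 XOR 2 = 18
18 XOR 4 = 22
22 XOR 15 = 25
25 XOR 18 = 11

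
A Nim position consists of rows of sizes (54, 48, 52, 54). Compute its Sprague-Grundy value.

Compute the nim-sum pairwise:
54 ⊕ 48 = 6
6 ⊕ 52 = 50
50 ⊕ 54 = 4

4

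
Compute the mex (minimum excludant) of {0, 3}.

1

0 is in the set but 1 is not, so the mex is 1.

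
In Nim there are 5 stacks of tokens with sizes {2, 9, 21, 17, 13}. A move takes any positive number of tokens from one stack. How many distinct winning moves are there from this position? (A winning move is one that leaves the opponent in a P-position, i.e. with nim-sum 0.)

1

Compute the nim-sum pairwise:
2 ^ 9 = 11
11 ^ 21 = 30
30 ^ 17 = 15
15 ^ 13 = 2
The overall nim-sum is X = 2. A stack of size p has a winning move iff p XOR X < p (reduce it to p XOR X).
  2: 2 XOR 2 = 0 < 2 — winning move (to 0).
  9: 9 XOR 2 = 11 ≥ 9 — no move.
  21: 21 XOR 2 = 23 ≥ 21 — no move.
  17: 17 XOR 2 = 19 ≥ 17 — no move.
  13: 13 XOR 2 = 15 ≥ 13 — no move.
That gives 1 winning move.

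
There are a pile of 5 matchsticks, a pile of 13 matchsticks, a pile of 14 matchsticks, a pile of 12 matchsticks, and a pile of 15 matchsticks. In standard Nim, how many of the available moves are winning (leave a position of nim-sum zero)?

5

In binary:
  0101  (5)
  1101  (13)
  1110  (14)
  1100  (12)
  1111  (15)
  ----
  0101  (5)
The overall nim-sum is X = 5. A pile of size p has a winning move iff p XOR X < p (reduce it to p XOR X).
  5: 5 XOR 5 = 0 < 5 — winning move (to 0).
  13: 13 XOR 5 = 8 < 13 — winning move (to 8).
  14: 14 XOR 5 = 11 < 14 — winning move (to 11).
  12: 12 XOR 5 = 9 < 12 — winning move (to 9).
  15: 15 XOR 5 = 10 < 15 — winning move (to 10).
That gives 5 winning moves.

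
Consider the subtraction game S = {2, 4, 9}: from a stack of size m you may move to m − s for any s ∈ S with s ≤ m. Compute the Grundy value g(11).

2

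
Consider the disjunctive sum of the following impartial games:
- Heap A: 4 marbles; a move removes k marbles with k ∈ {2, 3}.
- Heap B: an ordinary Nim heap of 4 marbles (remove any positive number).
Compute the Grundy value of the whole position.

6

Grundy values for heap A (subtraction set {2, 3}):
g(0) = mex{} = 0
g(1) = mex{} = 0
g(2) = mex{0} = 1
g(3) = mex{0} = 1
g(4) = mex{0,1} = 2
So g(4) = 2.
Heap B is a plain Nim heap of size 4, so its Grundy value is 4.
The value of a disjunctive sum is the nim-sum of the parts.
Combined value = 2 XOR 4 = 6.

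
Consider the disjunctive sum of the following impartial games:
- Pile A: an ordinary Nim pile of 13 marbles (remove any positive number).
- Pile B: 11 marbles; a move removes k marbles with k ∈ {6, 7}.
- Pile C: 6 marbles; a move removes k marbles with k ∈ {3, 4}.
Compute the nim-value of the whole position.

14

Pile A is a plain Nim pile of size 13, so its Grundy value is 13.
Build the Grundy sequence for pile B with g(k) = mex{g(k−s) : s ∈ {6, 7}, s ≤ k}:
k:     0  1  2  3  4  5  6  7  8  9 10 11
g(k):  0  0  0  0  0  0  1  1  1  1  1  1
So g(11) = 1.
For pile C, compute g(0), g(1), … with moves {3, 4}:
g(0) = mex{} = 0
g(1) = mex{} = 0
g(2) = mex{} = 0
g(3) = mex{0} = 1
g(4) = mex{0} = 1
g(5) = mex{0} = 1
g(6) = mex{0,1} = 2
So g(6) = 2.
By the Sprague-Grundy theorem, the Grundy value of a sum of independent games is the XOR of the component values.
Combined value = 13 XOR 1 XOR 2 = 14.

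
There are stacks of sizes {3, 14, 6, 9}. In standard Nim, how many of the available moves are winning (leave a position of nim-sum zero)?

3

Bitwise XOR of the heap sizes:
  0011  (3)
  1110  (14)
  0110  (6)
  1001  (9)
  ----
  0010  (2)
The overall nim-sum is X = 2. A stack of size p has a winning move iff p XOR X < p (reduce it to p XOR X).
  3: 3 XOR 2 = 1 < 3 — winning move (to 1).
  14: 14 XOR 2 = 12 < 14 — winning move (to 12).
  6: 6 XOR 2 = 4 < 6 — winning move (to 4).
  9: 9 XOR 2 = 11 ≥ 9 — no move.
That gives 3 winning moves.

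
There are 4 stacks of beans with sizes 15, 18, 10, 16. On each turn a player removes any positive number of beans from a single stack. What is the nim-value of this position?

7

Bitwise XOR of the heap sizes:
  01111  (15)
  10010  (18)
  01010  (10)
  10000  (16)
  -----
  00111  (7)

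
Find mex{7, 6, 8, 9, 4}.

0

0 is not in the set, so the mex is 0.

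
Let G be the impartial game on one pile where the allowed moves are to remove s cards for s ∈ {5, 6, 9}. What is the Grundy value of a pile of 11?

Grundy values for subtraction set {5, 6, 9}:
g(0) = mex{} = 0
g(1) = mex{} = 0
g(2) = mex{} = 0
g(3) = mex{} = 0
g(4) = mex{} = 0
g(5) = mex{0} = 1
g(6) = mex{0} = 1
g(7) = mex{0} = 1
g(8) = mex{0} = 1
g(9) = mex{0} = 1
g(10) = mex{0,1} = 2
g(11) = mex{0,1} = 2
So g(11) = 2.

2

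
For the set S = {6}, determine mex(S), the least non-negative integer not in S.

0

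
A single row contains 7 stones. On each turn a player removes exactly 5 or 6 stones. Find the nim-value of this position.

Compute g(0), g(1), … for moves {5, 6}:
k:     0  1  2  3  4  5  6  7
g(k):  0  0  0  0  0  1  1  1
So g(7) = 1.

1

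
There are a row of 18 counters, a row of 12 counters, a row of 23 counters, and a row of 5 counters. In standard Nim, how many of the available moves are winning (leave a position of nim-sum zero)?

1

Compute the nim-sum pairwise:
18 XOR 12 = 30
30 XOR 23 = 9
9 XOR 5 = 12
The overall nim-sum is X = 12. A row of size p has a winning move iff p XOR X < p (reduce it to p XOR X).
  18: 18 XOR 12 = 30 ≥ 18 — no move.
  12: 12 XOR 12 = 0 < 12 — winning move (to 0).
  23: 23 XOR 12 = 27 ≥ 23 — no move.
  5: 5 XOR 12 = 9 ≥ 5 — no move.
That gives 1 winning move.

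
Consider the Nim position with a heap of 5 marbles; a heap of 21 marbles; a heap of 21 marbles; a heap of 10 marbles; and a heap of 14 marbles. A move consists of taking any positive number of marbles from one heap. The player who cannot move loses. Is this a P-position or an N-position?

N-position

Bitwise XOR of the heap sizes:
  00101  (5)
  10101  (21)
  10101  (21)
  01010  (10)
  01110  (14)
  -----
  00001  (1)
The nim-sum is 1 ≠ 0, so this is an N-position: the player to move can win.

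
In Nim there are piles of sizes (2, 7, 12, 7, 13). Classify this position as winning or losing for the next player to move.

Winning position

Compute the nim-sum pairwise:
2 XOR 7 = 5
5 XOR 12 = 9
9 XOR 7 = 14
14 XOR 13 = 3
The nim-sum is 3 ≠ 0, so this is an N-position: the player to move can win.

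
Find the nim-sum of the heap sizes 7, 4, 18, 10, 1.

Nim-sum: 7 XOR 4 XOR 18 XOR 10 XOR 1 = 26.

26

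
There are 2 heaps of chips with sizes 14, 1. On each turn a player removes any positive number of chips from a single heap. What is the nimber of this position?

Bitwise XOR of the heap sizes:
  1110  (14)
  0001  (1)
  ----
  1111  (15)

15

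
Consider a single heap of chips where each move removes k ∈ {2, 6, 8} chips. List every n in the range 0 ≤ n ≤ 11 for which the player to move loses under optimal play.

0, 1, 4, 5

Grundy values for subtraction set {2, 6, 8}:
k:     0  1  2  3  4  5  6  7  8  9 10 11
g(k):  0  0  1  1  0  0  1  1  2  2  3  3
The P-positions (g = 0) in 0..11 are 0, 1, 4, 5.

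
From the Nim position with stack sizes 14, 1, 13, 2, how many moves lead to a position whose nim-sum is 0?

0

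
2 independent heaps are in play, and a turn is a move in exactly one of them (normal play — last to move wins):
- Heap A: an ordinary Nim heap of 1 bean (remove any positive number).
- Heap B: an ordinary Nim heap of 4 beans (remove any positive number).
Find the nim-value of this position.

Heap A is a plain Nim heap of size 1, so its Grundy value is 1.
Heap B is a plain Nim heap of size 4, so its Grundy value is 4.
The value of a disjunctive sum is the nim-sum of the parts.
Combined value = 1 ⊕ 4 = 5.

5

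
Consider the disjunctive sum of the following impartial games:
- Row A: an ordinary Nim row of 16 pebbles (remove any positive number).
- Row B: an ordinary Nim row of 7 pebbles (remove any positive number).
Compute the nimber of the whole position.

Row A is a plain Nim row of size 16, so its Grundy value is 16.
Row B is a plain Nim row of size 7, so its Grundy value is 7.
The value of a disjunctive sum is the nim-sum of the parts.
Combined value = 16 ⊕ 7 = 23.

23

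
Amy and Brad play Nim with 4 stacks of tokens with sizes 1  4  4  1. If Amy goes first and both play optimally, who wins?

Brad wins

Compute the nim-sum pairwise:
1 ⊕ 4 = 5
5 ⊕ 4 = 1
1 ⊕ 1 = 0
The nim-sum is 0, so this is a P-position: the player to move is in a losing position under optimal play; Amy is about to move from it and so loses — Brad wins.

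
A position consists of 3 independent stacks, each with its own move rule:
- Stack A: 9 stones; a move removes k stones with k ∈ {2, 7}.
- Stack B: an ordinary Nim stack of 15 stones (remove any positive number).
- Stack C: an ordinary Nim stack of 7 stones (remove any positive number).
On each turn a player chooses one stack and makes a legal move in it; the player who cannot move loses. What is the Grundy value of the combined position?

8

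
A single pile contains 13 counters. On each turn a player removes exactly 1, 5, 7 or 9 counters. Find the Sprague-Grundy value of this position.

1

Grundy values for subtraction set {1, 5, 7, 9}:
k:     0  1  2  3  4  5  6  7  8  9 10 11 12 13
g(k):  0  1  0  1  0  1  0  1  0  1  0  1  0  1
So g(13) = 1.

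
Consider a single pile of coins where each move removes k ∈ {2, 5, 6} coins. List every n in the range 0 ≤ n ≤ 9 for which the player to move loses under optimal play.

Compute g(0), g(1), … for moves {2, 5, 6}:
g(0) = mex{} = 0
g(1) = mex{} = 0
g(2) = mex{0} = 1
g(3) = mex{0} = 1
g(4) = mex{1} = 0
g(5) = mex{0,1} = 2
g(6) = mex{0} = 1
g(7) = mex{0,1,2} = 3
g(8) = mex{1} = 0
g(9) = mex{0,1,3} = 2
The P-positions (g = 0) in 0..9 are 0, 1, 4, 8.

0, 1, 4, 8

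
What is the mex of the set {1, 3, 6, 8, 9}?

0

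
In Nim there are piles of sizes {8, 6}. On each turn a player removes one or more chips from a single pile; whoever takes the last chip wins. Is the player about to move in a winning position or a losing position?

Winning position

Write each in binary and XOR column by column:
  1000  (8)
  0110  (6)
  ----
  1110  (14)
The nim-sum is 14 ≠ 0, so this is an N-position: the player to move can win.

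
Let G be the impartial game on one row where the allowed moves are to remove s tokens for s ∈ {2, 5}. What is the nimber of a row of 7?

0

Compute g(0), g(1), … for moves {2, 5}:
g(0) = mex{} = 0
g(1) = mex{} = 0
g(2) = mex{0} = 1
g(3) = mex{0} = 1
g(4) = mex{1} = 0
g(5) = mex{0,1} = 2
g(6) = mex{0} = 1
g(7) = mex{1,2} = 0
So g(7) = 0.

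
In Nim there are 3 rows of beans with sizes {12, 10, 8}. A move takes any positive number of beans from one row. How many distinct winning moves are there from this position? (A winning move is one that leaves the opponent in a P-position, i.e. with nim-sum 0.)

3

In binary:
  1100  (12)
  1010  (10)
  1000  (8)
  ----
  1110  (14)
The overall nim-sum is X = 14. A row of size p has a winning move iff p XOR X < p (reduce it to p XOR X).
  12: 12 XOR 14 = 2 < 12 — winning move (to 2).
  10: 10 XOR 14 = 4 < 10 — winning move (to 4).
  8: 8 XOR 14 = 6 < 8 — winning move (to 6).
That gives 3 winning moves.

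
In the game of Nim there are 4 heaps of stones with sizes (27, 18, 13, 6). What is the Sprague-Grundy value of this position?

2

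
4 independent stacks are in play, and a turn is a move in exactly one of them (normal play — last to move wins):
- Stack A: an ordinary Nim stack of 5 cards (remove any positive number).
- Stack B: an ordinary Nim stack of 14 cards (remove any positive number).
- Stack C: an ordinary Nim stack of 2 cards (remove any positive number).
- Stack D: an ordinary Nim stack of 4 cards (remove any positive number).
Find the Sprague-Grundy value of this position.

13

Stack A is a plain Nim stack of size 5, so its Grundy value is 5.
Stack B is a plain Nim stack of size 14, so its Grundy value is 14.
Stack C is a plain Nim stack of size 2, so its Grundy value is 2.
Stack D is a plain Nim stack of size 4, so its Grundy value is 4.
By the Sprague-Grundy theorem, the Grundy value of a sum of independent games is the XOR of the component values.
Combined value = 5 ⊕ 14 ⊕ 2 ⊕ 4 = 13.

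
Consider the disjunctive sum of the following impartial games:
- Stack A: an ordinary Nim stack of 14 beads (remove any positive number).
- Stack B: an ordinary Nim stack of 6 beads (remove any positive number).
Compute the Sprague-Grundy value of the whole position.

Stack A is a plain Nim stack of size 14, so its Grundy value is 14.
Stack B is a plain Nim stack of size 6, so its Grundy value is 6.
The value of a disjunctive sum is the nim-sum of the parts.
Combined value = 14 ⊕ 6 = 8.

8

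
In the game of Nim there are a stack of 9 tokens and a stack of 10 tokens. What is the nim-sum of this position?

3

In binary:
  1001  (9)
  1010  (10)
  ----
  0011  (3)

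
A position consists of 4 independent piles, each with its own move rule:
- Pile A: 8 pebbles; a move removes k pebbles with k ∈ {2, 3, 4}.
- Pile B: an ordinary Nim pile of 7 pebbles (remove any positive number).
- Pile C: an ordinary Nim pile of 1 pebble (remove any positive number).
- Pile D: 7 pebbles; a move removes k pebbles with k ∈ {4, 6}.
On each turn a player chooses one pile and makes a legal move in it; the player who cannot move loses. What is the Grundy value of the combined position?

6

Build the Grundy sequence for pile A with g(k) = mex{g(k−s) : s ∈ {2, 3, 4}, s ≤ k}:
g(0) = mex{} = 0
g(1) = mex{} = 0
g(2) = mex{0} = 1
g(3) = mex{0} = 1
g(4) = mex{0,1} = 2
g(5) = mex{0,1} = 2
g(6) = mex{1,2} = 0
g(7) = mex{1,2} = 0
g(8) = mex{0,2} = 1
So g(8) = 1.
Pile B is a plain Nim pile of size 7, so its Grundy value is 7.
Pile C is a plain Nim pile of size 1, so its Grundy value is 1.
For pile D, compute g(0), g(1), … with moves {4, 6}:
k:     0  1  2  3  4  5  6  7
g(k):  0  0  0  0  1  1  1  1
So g(7) = 1.
The value of a disjunctive sum is the nim-sum of the parts.
Combined value = 1 XOR 7 XOR 1 XOR 1 = 6.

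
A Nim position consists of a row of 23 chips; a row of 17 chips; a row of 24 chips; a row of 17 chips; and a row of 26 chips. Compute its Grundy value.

21

Compute the nim-sum pairwise:
23 ⊕ 17 = 6
6 ⊕ 24 = 30
30 ⊕ 17 = 15
15 ⊕ 26 = 21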